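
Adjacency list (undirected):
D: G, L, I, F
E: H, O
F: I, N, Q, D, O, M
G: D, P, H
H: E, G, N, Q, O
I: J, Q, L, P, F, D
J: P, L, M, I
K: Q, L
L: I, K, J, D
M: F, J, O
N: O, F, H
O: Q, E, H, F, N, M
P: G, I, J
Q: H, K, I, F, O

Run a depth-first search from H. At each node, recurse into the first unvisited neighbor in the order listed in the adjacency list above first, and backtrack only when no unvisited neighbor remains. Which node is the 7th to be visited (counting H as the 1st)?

Visit H
H → E
E → O
O → Q
Q → K
K → L
L → I
I → J
J → P
P → G
G → D
D → F
F → N
F → M

Visit order: H, E, O, Q, K, L, I, J, P, G, D, F, N, M

I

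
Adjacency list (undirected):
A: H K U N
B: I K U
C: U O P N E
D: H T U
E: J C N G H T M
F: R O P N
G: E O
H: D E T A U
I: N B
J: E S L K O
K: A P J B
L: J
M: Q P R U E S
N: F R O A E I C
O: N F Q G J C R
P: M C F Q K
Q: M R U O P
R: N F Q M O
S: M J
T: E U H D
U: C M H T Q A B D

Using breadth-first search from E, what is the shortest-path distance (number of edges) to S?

Level 0: E
Level 1: C, G, H, J, M, N, T
Level 2: A, D, F, I, K, L, O, P, Q, R, S, U
Level 3: B
S first appears at level 2.

2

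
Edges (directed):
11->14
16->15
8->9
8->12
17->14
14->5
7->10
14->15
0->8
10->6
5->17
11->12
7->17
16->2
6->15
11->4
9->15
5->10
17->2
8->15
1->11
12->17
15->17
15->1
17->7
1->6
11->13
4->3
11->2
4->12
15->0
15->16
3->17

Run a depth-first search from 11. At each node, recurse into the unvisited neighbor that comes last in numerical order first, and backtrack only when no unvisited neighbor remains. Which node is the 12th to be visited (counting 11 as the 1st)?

Visit 11
11 → 14
14 → 15
15 → 17
17 → 7
7 → 10
10 → 6
17 → 2
15 → 16
15 → 1
15 → 0
0 → 8
8 → 12
8 → 9
14 → 5
11 → 13
11 → 4
4 → 3

Visit order: 11, 14, 15, 17, 7, 10, 6, 2, 16, 1, 0, 8, 12, 9, 5, 13, 4, 3

8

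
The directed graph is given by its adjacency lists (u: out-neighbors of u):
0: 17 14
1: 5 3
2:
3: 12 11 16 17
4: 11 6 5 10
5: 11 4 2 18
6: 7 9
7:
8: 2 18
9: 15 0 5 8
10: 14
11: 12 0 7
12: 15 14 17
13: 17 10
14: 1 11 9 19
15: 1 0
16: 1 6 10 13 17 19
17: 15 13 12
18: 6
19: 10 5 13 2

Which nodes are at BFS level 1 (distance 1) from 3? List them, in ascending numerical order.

11, 12, 16, 17

Level 0: 3
Level 1: 11, 12, 16, 17
Level 2: 0, 1, 6, 7, 10, 13, 14, 15, 19
Level 3: 2, 5, 9
Level 4: 4, 8, 18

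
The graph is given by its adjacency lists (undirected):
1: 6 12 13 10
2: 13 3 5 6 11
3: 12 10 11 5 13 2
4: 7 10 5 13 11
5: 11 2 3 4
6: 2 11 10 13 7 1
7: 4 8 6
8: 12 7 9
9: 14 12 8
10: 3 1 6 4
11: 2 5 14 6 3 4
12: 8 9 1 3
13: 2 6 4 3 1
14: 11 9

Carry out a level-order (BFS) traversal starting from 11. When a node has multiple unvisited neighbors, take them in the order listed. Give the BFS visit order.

11, 2, 5, 14, 6, 3, 4, 13, 9, 10, 7, 1, 12, 8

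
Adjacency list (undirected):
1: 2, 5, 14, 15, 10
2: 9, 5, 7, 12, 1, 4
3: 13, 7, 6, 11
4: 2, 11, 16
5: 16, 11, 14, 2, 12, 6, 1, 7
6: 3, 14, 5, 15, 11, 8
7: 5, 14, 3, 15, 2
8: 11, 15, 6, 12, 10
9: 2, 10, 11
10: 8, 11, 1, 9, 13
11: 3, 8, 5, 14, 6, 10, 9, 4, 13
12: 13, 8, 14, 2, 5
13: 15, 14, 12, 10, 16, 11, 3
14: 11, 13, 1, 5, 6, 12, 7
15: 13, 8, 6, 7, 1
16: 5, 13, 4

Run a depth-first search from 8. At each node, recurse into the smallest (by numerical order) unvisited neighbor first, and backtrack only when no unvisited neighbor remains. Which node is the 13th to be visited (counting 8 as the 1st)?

9

Visit 8
8 → 6
6 → 3
3 → 7
7 → 2
2 → 1
1 → 5
5 → 11
11 → 4
4 → 16
16 → 13
13 → 10
10 → 9
13 → 12
12 → 14
13 → 15

Visit order: 8, 6, 3, 7, 2, 1, 5, 11, 4, 16, 13, 10, 9, 12, 14, 15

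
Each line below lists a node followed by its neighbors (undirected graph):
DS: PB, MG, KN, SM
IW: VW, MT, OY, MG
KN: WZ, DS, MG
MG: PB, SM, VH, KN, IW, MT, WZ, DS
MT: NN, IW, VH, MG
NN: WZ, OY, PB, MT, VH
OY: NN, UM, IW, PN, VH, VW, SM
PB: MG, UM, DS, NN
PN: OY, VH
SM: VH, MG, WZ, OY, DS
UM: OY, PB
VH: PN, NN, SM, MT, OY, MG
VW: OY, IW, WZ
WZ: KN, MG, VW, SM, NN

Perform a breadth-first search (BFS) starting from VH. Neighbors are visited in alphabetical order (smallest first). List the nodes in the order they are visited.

VH MG MT NN OY PN SM DS IW KN PB WZ UM VW

Visit VH; enqueue MG, MT, NN, OY, PN, SM → queue [MG, MT, NN, OY, PN, SM]
Visit MG; enqueue DS, IW, KN, PB, WZ → queue [MT, NN, OY, PN, SM, DS, IW, KN, PB, WZ]
Visit MT → queue [NN, OY, PN, SM, DS, IW, KN, PB, WZ]
Visit NN → queue [OY, PN, SM, DS, IW, KN, PB, WZ]
Visit OY; enqueue UM, VW → queue [PN, SM, DS, IW, KN, PB, WZ, UM, VW]
Visit PN → queue [SM, DS, IW, KN, PB, WZ, UM, VW]
Visit SM → queue [DS, IW, KN, PB, WZ, UM, VW]
Visit DS → queue [IW, KN, PB, WZ, UM, VW]
Visit IW → queue [KN, PB, WZ, UM, VW]
Visit KN → queue [PB, WZ, UM, VW]
Visit PB → queue [WZ, UM, VW]
Visit WZ → queue [UM, VW]
Visit UM → queue [VW]
Visit VW → queue []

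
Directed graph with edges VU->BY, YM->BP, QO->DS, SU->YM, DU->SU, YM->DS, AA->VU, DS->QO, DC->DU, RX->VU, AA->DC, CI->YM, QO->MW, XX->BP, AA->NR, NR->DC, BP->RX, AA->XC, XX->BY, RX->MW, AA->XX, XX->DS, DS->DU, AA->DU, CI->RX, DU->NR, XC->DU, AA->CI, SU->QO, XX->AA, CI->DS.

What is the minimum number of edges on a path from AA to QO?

3

Level 0: AA
Level 1: CI, DC, DU, NR, VU, XC, XX
Level 2: BP, BY, DS, RX, SU, YM
Level 3: MW, QO
QO first appears at level 3.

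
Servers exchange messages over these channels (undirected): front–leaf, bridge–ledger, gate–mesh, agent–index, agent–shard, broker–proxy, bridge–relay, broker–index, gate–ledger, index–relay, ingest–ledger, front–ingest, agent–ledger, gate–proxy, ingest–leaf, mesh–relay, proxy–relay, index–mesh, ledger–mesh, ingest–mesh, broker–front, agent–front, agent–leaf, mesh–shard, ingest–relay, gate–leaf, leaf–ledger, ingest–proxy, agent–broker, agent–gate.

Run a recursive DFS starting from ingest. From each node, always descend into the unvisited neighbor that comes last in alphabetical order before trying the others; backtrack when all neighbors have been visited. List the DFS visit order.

Visit ingest
ingest → relay
relay → proxy
proxy → gate
gate → mesh
mesh → shard
shard → agent
agent → ledger
ledger → leaf
leaf → front
front → broker
broker → index
ledger → bridge

ingest, relay, proxy, gate, mesh, shard, agent, ledger, leaf, front, broker, index, bridge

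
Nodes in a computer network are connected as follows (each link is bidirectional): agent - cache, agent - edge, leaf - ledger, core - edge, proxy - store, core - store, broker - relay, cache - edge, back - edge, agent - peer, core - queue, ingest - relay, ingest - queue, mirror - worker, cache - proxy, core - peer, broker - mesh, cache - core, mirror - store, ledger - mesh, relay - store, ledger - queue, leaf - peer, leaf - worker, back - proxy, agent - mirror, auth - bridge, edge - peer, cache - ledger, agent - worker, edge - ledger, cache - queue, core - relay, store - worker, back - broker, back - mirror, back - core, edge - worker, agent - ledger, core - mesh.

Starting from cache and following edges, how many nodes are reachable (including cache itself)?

BFS from cache visits: cache, agent, core, edge, ledger, proxy, queue, mirror, peer, worker, back, mesh, relay, store, leaf, ingest, broker
Reachable nodes: 17 of 19 total.

17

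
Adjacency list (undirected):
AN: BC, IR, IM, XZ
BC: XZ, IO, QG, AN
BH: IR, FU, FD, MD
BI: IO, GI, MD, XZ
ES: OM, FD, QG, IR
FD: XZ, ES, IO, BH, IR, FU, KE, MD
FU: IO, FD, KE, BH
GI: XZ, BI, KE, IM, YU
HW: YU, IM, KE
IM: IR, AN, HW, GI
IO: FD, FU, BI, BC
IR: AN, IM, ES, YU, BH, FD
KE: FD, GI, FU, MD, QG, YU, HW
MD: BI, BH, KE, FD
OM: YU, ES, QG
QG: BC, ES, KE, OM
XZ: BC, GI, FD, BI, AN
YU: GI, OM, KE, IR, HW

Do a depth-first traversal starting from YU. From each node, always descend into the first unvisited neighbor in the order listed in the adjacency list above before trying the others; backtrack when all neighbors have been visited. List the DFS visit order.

Visit YU
YU → GI
GI → XZ
XZ → BC
BC → IO
IO → FD
FD → ES
ES → OM
OM → QG
QG → KE
KE → FU
FU → BH
BH → IR
IR → AN
AN → IM
IM → HW
BH → MD
MD → BI

YU, GI, XZ, BC, IO, FD, ES, OM, QG, KE, FU, BH, IR, AN, IM, HW, MD, BI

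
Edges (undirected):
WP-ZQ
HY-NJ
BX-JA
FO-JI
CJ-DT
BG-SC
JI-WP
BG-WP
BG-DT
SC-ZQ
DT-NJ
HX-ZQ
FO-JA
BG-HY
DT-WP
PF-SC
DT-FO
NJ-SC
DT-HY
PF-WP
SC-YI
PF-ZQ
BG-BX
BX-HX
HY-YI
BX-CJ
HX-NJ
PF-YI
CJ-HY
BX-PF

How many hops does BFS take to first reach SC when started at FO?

Level 0: FO
Level 1: DT, JA, JI
Level 2: BG, BX, CJ, HY, NJ, WP
Level 3: HX, PF, SC, YI, ZQ
SC first appears at level 3.

3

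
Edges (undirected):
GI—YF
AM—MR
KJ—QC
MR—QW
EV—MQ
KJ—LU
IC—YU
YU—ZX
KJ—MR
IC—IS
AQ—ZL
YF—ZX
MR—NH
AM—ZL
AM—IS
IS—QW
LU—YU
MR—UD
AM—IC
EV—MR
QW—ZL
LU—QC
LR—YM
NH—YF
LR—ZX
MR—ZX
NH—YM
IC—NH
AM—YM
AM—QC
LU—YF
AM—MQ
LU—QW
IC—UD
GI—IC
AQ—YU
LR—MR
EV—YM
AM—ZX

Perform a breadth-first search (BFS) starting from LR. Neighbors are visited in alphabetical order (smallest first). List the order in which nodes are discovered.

Visit LR; enqueue MR, YM, ZX → queue [MR, YM, ZX]
Visit MR; enqueue AM, EV, KJ, NH, QW, UD → queue [YM, ZX, AM, EV, KJ, NH, QW, UD]
Visit YM → queue [ZX, AM, EV, KJ, NH, QW, UD]
Visit ZX; enqueue YF, YU → queue [AM, EV, KJ, NH, QW, UD, YF, YU]
Visit AM; enqueue IC, IS, MQ, QC, ZL → queue [EV, KJ, NH, QW, UD, YF, YU, IC, IS, MQ, QC, ZL]
Visit EV → queue [KJ, NH, QW, UD, YF, YU, IC, IS, MQ, QC, ZL]
Visit KJ; enqueue LU → queue [NH, QW, UD, YF, YU, IC, IS, MQ, QC, ZL, LU]
Visit NH → queue [QW, UD, YF, YU, IC, IS, MQ, QC, ZL, LU]
Visit QW → queue [UD, YF, YU, IC, IS, MQ, QC, ZL, LU]
Visit UD → queue [YF, YU, IC, IS, MQ, QC, ZL, LU]
Visit YF; enqueue GI → queue [YU, IC, IS, MQ, QC, ZL, LU, GI]
Visit YU; enqueue AQ → queue [IC, IS, MQ, QC, ZL, LU, GI, AQ]
Visit IC → queue [IS, MQ, QC, ZL, LU, GI, AQ]
Visit IS → queue [MQ, QC, ZL, LU, GI, AQ]
Visit MQ → queue [QC, ZL, LU, GI, AQ]
Visit QC → queue [ZL, LU, GI, AQ]
Visit ZL → queue [LU, GI, AQ]
Visit LU → queue [GI, AQ]
Visit GI → queue [AQ]
Visit AQ → queue []

LR, MR, YM, ZX, AM, EV, KJ, NH, QW, UD, YF, YU, IC, IS, MQ, QC, ZL, LU, GI, AQ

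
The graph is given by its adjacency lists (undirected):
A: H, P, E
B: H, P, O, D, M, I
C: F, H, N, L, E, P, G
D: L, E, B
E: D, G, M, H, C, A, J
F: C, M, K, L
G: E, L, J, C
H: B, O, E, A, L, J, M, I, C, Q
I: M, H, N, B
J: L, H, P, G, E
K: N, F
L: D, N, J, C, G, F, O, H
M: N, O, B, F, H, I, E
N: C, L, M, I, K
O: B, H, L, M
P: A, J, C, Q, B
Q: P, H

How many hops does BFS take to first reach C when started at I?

2

Level 0: I
Level 1: B, H, M, N
Level 2: A, C, D, E, F, J, K, L, O, P, Q
Level 3: G
C first appears at level 2.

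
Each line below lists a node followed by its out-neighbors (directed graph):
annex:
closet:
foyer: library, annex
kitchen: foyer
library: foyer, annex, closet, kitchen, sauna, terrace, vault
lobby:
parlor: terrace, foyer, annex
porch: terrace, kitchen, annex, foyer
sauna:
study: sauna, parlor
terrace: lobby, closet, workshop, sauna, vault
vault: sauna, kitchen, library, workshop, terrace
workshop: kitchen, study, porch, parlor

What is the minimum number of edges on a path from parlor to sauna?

2

Level 0: parlor
Level 1: annex, foyer, terrace
Level 2: closet, library, lobby, sauna, vault, workshop
Level 3: kitchen, porch, study
sauna first appears at level 2.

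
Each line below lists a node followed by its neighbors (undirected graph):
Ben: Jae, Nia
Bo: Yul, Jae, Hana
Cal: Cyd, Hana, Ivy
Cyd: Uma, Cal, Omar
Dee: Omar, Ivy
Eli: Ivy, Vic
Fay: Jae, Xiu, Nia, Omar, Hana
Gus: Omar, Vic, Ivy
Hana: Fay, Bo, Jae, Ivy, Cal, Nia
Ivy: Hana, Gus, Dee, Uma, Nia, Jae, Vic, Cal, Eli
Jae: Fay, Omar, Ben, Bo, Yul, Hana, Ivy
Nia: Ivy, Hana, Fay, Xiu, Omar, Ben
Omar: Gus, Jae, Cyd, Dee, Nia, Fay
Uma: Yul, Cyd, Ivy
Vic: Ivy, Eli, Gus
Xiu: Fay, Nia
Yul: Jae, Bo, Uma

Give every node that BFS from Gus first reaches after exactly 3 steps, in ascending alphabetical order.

Level 0: Gus
Level 1: Ivy, Omar, Vic
Level 2: Cal, Cyd, Dee, Eli, Fay, Hana, Jae, Nia, Uma
Level 3: Ben, Bo, Xiu, Yul

Ben, Bo, Xiu, Yul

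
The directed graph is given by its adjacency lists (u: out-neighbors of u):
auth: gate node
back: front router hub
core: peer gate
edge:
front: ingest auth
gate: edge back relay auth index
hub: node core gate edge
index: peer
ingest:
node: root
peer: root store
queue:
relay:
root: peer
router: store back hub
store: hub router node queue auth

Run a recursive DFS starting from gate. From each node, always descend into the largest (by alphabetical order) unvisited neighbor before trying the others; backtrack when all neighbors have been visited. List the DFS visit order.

gate, relay, index, peer, store, router, hub, node, root, edge, core, back, front, ingest, auth, queue

Visit gate
gate → relay
gate → index
index → peer
peer → store
store → router
router → hub
hub → node
node → root
hub → edge
hub → core
router → back
back → front
front → ingest
front → auth
store → queue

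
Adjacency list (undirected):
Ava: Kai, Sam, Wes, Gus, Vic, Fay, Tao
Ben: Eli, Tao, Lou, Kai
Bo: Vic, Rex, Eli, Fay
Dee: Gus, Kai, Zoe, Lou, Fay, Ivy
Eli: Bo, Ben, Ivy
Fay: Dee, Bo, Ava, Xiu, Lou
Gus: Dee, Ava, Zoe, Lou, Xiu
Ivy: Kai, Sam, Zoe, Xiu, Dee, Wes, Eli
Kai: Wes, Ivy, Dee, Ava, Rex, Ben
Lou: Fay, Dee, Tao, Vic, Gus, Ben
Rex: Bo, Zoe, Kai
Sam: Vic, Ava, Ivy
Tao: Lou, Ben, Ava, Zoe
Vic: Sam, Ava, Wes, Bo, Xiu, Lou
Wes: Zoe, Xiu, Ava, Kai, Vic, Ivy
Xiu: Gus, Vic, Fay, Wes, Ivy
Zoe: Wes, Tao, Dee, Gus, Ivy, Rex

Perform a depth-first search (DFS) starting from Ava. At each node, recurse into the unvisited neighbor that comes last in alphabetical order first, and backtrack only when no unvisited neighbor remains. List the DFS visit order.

Ava → Wes → Zoe → Tao → Lou → Vic → Xiu → Ivy → Sam → Kai → Rex → Bo → Fay → Dee → Gus → Eli → Ben

Visit Ava
Ava → Wes
Wes → Zoe
Zoe → Tao
Tao → Lou
Lou → Vic
Vic → Xiu
Xiu → Ivy
Ivy → Sam
Ivy → Kai
Kai → Rex
Rex → Bo
Bo → Fay
Fay → Dee
Dee → Gus
Bo → Eli
Eli → Ben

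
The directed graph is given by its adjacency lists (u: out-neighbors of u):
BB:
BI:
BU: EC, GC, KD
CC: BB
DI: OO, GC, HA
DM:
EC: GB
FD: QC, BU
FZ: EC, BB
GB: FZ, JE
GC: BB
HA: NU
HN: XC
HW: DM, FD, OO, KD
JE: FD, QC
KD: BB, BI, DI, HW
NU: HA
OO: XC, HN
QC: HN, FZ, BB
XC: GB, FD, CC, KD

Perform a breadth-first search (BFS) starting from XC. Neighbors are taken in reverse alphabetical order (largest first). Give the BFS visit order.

XC, KD, GB, FD, CC, HW, DI, BI, BB, JE, FZ, QC, BU, OO, DM, HA, GC, EC, HN, NU

Visit XC; enqueue KD, GB, FD, CC → queue [KD, GB, FD, CC]
Visit KD; enqueue HW, DI, BI, BB → queue [GB, FD, CC, HW, DI, BI, BB]
Visit GB; enqueue JE, FZ → queue [FD, CC, HW, DI, BI, BB, JE, FZ]
Visit FD; enqueue QC, BU → queue [CC, HW, DI, BI, BB, JE, FZ, QC, BU]
Visit CC → queue [HW, DI, BI, BB, JE, FZ, QC, BU]
Visit HW; enqueue OO, DM → queue [DI, BI, BB, JE, FZ, QC, BU, OO, DM]
Visit DI; enqueue HA, GC → queue [BI, BB, JE, FZ, QC, BU, OO, DM, HA, GC]
Visit BI → queue [BB, JE, FZ, QC, BU, OO, DM, HA, GC]
Visit BB → queue [JE, FZ, QC, BU, OO, DM, HA, GC]
Visit JE → queue [FZ, QC, BU, OO, DM, HA, GC]
Visit FZ; enqueue EC → queue [QC, BU, OO, DM, HA, GC, EC]
Visit QC; enqueue HN → queue [BU, OO, DM, HA, GC, EC, HN]
Visit BU → queue [OO, DM, HA, GC, EC, HN]
Visit OO → queue [DM, HA, GC, EC, HN]
Visit DM → queue [HA, GC, EC, HN]
Visit HA; enqueue NU → queue [GC, EC, HN, NU]
Visit GC → queue [EC, HN, NU]
Visit EC → queue [HN, NU]
Visit HN → queue [NU]
Visit NU → queue []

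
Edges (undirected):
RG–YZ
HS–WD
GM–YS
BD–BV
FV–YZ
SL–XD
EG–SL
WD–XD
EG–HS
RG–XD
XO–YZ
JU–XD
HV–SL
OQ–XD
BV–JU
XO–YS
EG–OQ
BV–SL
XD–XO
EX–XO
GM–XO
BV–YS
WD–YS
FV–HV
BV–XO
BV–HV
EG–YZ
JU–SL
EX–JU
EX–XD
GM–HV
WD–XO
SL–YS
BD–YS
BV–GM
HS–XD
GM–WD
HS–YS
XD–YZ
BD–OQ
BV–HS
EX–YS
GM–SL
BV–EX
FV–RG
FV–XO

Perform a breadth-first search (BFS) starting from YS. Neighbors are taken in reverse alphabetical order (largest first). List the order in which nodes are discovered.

YS XO WD SL HS GM EX BV BD YZ XD FV JU HV EG OQ RG

Visit YS; enqueue XO, WD, SL, HS, GM, EX, BV, BD → queue [XO, WD, SL, HS, GM, EX, BV, BD]
Visit XO; enqueue YZ, XD, FV → queue [WD, SL, HS, GM, EX, BV, BD, YZ, XD, FV]
Visit WD → queue [SL, HS, GM, EX, BV, BD, YZ, XD, FV]
Visit SL; enqueue JU, HV, EG → queue [HS, GM, EX, BV, BD, YZ, XD, FV, JU, HV, EG]
Visit HS → queue [GM, EX, BV, BD, YZ, XD, FV, JU, HV, EG]
Visit GM → queue [EX, BV, BD, YZ, XD, FV, JU, HV, EG]
Visit EX → queue [BV, BD, YZ, XD, FV, JU, HV, EG]
Visit BV → queue [BD, YZ, XD, FV, JU, HV, EG]
Visit BD; enqueue OQ → queue [YZ, XD, FV, JU, HV, EG, OQ]
Visit YZ; enqueue RG → queue [XD, FV, JU, HV, EG, OQ, RG]
Visit XD → queue [FV, JU, HV, EG, OQ, RG]
Visit FV → queue [JU, HV, EG, OQ, RG]
Visit JU → queue [HV, EG, OQ, RG]
Visit HV → queue [EG, OQ, RG]
Visit EG → queue [OQ, RG]
Visit OQ → queue [RG]
Visit RG → queue []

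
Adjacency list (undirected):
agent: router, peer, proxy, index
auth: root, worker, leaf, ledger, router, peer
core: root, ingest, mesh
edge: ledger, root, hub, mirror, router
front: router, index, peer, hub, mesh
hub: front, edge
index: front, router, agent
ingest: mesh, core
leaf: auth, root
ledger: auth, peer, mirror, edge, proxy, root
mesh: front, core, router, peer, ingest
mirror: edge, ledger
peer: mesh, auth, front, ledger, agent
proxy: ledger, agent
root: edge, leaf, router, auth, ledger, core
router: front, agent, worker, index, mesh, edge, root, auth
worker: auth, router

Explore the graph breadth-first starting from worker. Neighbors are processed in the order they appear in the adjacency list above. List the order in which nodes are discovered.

Visit worker; enqueue auth, router → queue [auth, router]
Visit auth; enqueue root, leaf, ledger, peer → queue [router, root, leaf, ledger, peer]
Visit router; enqueue front, agent, index, mesh, edge → queue [root, leaf, ledger, peer, front, agent, index, mesh, edge]
Visit root; enqueue core → queue [leaf, ledger, peer, front, agent, index, mesh, edge, core]
Visit leaf → queue [ledger, peer, front, agent, index, mesh, edge, core]
Visit ledger; enqueue mirror, proxy → queue [peer, front, agent, index, mesh, edge, core, mirror, proxy]
Visit peer → queue [front, agent, index, mesh, edge, core, mirror, proxy]
Visit front; enqueue hub → queue [agent, index, mesh, edge, core, mirror, proxy, hub]
Visit agent → queue [index, mesh, edge, core, mirror, proxy, hub]
Visit index → queue [mesh, edge, core, mirror, proxy, hub]
Visit mesh; enqueue ingest → queue [edge, core, mirror, proxy, hub, ingest]
Visit edge → queue [core, mirror, proxy, hub, ingest]
Visit core → queue [mirror, proxy, hub, ingest]
Visit mirror → queue [proxy, hub, ingest]
Visit proxy → queue [hub, ingest]
Visit hub → queue [ingest]
Visit ingest → queue []

worker -> auth -> router -> root -> leaf -> ledger -> peer -> front -> agent -> index -> mesh -> edge -> core -> mirror -> proxy -> hub -> ingest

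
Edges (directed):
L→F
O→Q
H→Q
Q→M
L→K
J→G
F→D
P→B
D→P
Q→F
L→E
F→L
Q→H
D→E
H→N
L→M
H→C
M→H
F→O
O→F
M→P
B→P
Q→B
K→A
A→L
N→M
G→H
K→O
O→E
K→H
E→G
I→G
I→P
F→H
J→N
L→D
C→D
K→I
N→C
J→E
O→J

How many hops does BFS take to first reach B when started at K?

Level 0: K
Level 1: A, H, I, O
Level 2: C, E, F, G, J, L, N, P, Q
Level 3: B, D, M
B first appears at level 3.

3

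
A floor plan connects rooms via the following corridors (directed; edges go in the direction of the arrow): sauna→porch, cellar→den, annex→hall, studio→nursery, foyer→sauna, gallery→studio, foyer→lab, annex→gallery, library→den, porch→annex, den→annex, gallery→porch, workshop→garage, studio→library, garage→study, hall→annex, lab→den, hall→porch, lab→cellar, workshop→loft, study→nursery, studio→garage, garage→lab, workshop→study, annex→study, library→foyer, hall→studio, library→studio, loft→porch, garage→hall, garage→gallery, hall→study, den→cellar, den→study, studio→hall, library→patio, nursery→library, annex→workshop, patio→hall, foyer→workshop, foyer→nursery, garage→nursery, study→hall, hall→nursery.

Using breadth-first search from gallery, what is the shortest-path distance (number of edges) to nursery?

2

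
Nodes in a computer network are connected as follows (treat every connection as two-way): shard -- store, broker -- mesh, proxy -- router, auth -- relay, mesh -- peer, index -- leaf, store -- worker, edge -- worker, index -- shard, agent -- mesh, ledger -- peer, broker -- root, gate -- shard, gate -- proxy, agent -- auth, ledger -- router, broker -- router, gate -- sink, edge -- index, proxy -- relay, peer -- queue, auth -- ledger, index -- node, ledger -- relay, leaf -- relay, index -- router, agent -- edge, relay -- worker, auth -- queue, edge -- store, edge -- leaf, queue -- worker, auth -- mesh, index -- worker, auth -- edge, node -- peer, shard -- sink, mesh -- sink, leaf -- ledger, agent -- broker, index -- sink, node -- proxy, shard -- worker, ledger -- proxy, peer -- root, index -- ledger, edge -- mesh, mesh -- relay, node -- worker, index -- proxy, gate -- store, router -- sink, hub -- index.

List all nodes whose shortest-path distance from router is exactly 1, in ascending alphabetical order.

Level 0: router
Level 1: broker, index, ledger, proxy, sink
Level 2: agent, auth, edge, gate, hub, leaf, mesh, node, peer, relay, root, shard, worker
Level 3: queue, store

broker, index, ledger, proxy, sink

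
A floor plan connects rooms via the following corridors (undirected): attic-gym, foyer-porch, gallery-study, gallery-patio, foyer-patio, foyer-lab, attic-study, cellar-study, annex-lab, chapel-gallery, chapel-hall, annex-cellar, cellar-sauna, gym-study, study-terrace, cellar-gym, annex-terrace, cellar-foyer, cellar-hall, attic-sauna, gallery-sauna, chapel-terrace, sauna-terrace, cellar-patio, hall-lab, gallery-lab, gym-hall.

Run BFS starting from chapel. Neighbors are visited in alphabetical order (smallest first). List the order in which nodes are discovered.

chapel -> gallery -> hall -> terrace -> lab -> patio -> sauna -> study -> cellar -> gym -> annex -> foyer -> attic -> porch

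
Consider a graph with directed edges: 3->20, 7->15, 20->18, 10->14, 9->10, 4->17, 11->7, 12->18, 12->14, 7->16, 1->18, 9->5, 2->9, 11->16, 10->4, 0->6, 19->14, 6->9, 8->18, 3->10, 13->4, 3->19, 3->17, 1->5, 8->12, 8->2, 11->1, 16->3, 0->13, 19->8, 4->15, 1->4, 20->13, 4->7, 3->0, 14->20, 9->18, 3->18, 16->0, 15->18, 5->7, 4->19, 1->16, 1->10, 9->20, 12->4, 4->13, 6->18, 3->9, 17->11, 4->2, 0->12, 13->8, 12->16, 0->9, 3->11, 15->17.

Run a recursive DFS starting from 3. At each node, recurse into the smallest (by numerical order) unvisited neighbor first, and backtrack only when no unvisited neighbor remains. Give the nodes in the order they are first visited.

Visit 3
3 → 0
0 → 6
6 → 9
9 → 5
5 → 7
7 → 15
15 → 17
17 → 11
11 → 1
1 → 4
4 → 2
4 → 13
13 → 8
8 → 12
12 → 14
14 → 20
20 → 18
12 → 16
4 → 19
1 → 10

3 → 0 → 6 → 9 → 5 → 7 → 15 → 17 → 11 → 1 → 4 → 2 → 13 → 8 → 12 → 14 → 20 → 18 → 16 → 19 → 10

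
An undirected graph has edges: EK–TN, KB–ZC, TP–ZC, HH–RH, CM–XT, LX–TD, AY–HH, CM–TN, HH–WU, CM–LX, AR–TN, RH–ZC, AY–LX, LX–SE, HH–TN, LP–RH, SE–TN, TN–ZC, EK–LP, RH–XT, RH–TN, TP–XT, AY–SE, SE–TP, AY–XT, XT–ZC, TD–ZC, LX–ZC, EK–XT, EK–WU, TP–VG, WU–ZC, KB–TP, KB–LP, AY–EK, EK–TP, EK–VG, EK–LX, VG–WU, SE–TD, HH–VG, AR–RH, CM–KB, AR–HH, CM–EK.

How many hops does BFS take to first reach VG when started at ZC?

2

Level 0: ZC
Level 1: KB, LX, RH, TD, TN, TP, WU, XT
Level 2: AR, AY, CM, EK, HH, LP, SE, VG
VG first appears at level 2.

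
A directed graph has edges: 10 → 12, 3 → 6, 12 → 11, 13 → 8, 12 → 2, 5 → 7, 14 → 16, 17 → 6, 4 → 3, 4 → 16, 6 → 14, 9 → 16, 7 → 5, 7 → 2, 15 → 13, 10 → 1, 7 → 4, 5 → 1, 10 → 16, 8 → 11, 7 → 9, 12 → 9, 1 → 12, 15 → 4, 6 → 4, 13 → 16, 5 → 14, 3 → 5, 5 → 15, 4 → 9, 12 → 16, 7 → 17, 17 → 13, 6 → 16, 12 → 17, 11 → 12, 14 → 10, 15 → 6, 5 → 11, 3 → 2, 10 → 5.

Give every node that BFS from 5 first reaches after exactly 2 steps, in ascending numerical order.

2, 4, 6, 9, 10, 12, 13, 16, 17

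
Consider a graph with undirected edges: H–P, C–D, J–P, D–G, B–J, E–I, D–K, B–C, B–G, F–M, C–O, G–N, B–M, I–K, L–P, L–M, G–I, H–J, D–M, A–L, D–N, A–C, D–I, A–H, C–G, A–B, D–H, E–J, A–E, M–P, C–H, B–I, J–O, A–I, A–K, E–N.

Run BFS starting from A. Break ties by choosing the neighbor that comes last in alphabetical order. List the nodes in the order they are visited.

Visit A; enqueue L, K, I, H, E, C, B → queue [L, K, I, H, E, C, B]
Visit L; enqueue P, M → queue [K, I, H, E, C, B, P, M]
Visit K; enqueue D → queue [I, H, E, C, B, P, M, D]
Visit I; enqueue G → queue [H, E, C, B, P, M, D, G]
Visit H; enqueue J → queue [E, C, B, P, M, D, G, J]
Visit E; enqueue N → queue [C, B, P, M, D, G, J, N]
Visit C; enqueue O → queue [B, P, M, D, G, J, N, O]
Visit B → queue [P, M, D, G, J, N, O]
Visit P → queue [M, D, G, J, N, O]
Visit M; enqueue F → queue [D, G, J, N, O, F]
Visit D → queue [G, J, N, O, F]
Visit G → queue [J, N, O, F]
Visit J → queue [N, O, F]
Visit N → queue [O, F]
Visit O → queue [F]
Visit F → queue []

A L K I H E C B P M D G J N O F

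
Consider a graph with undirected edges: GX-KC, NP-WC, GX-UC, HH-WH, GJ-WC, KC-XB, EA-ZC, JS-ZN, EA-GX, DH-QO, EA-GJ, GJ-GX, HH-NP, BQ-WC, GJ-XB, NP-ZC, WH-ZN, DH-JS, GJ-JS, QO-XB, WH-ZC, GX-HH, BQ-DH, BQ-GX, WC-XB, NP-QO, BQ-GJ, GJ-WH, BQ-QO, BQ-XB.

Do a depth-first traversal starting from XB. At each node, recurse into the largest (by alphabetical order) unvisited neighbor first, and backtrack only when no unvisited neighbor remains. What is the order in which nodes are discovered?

Visit XB
XB → WC
WC → NP
NP → ZC
ZC → WH
WH → ZN
ZN → JS
JS → GJ
GJ → GX
GX → UC
GX → KC
GX → HH
GX → EA
GX → BQ
BQ → QO
QO → DH

XB -> WC -> NP -> ZC -> WH -> ZN -> JS -> GJ -> GX -> UC -> KC -> HH -> EA -> BQ -> QO -> DH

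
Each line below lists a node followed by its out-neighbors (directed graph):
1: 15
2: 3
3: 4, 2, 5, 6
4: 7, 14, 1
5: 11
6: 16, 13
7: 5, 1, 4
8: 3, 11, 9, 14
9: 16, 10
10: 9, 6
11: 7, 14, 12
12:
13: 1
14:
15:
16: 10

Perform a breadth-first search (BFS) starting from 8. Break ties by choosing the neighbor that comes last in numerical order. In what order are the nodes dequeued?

8 -> 14 -> 11 -> 9 -> 3 -> 12 -> 7 -> 16 -> 10 -> 6 -> 5 -> 4 -> 2 -> 1 -> 13 -> 15

Visit 8; enqueue 14, 11, 9, 3 → queue [14, 11, 9, 3]
Visit 14 → queue [11, 9, 3]
Visit 11; enqueue 12, 7 → queue [9, 3, 12, 7]
Visit 9; enqueue 16, 10 → queue [3, 12, 7, 16, 10]
Visit 3; enqueue 6, 5, 4, 2 → queue [12, 7, 16, 10, 6, 5, 4, 2]
Visit 12 → queue [7, 16, 10, 6, 5, 4, 2]
Visit 7; enqueue 1 → queue [16, 10, 6, 5, 4, 2, 1]
Visit 16 → queue [10, 6, 5, 4, 2, 1]
Visit 10 → queue [6, 5, 4, 2, 1]
Visit 6; enqueue 13 → queue [5, 4, 2, 1, 13]
Visit 5 → queue [4, 2, 1, 13]
Visit 4 → queue [2, 1, 13]
Visit 2 → queue [1, 13]
Visit 1; enqueue 15 → queue [13, 15]
Visit 13 → queue [15]
Visit 15 → queue []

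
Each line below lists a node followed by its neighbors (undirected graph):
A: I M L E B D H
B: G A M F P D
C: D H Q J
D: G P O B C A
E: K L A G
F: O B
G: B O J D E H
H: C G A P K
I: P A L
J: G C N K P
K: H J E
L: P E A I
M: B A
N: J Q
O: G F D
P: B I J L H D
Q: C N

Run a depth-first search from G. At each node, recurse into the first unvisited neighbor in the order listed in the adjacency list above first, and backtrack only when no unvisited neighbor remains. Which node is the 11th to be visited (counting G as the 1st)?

H

Visit G
G → B
B → A
A → I
I → P
P → J
J → C
C → D
D → O
O → F
C → H
H → K
K → E
E → L
C → Q
Q → N
A → M

Visit order: G, B, A, I, P, J, C, D, O, F, H, K, E, L, Q, N, M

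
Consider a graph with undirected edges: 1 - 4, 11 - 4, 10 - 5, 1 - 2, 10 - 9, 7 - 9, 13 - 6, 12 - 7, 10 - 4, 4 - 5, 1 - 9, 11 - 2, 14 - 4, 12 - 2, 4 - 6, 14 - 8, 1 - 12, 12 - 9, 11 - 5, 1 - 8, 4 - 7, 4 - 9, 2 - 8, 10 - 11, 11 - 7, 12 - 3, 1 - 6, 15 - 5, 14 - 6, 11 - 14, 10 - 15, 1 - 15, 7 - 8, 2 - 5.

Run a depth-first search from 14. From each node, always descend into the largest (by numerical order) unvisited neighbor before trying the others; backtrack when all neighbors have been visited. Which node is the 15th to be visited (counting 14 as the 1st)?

3

Visit 14
14 → 11
11 → 10
10 → 15
15 → 5
5 → 4
4 → 9
9 → 12
12 → 7
7 → 8
8 → 2
2 → 1
1 → 6
6 → 13
12 → 3

Visit order: 14, 11, 10, 15, 5, 4, 9, 12, 7, 8, 2, 1, 6, 13, 3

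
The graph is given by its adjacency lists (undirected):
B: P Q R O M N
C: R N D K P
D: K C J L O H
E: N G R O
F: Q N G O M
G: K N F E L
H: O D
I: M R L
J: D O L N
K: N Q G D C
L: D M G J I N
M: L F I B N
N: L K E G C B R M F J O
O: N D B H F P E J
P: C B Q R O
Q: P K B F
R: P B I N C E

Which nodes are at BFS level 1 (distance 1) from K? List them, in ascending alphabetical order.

Level 0: K
Level 1: C, D, G, N, Q
Level 2: B, E, F, H, J, L, M, O, P, R
Level 3: I

C, D, G, N, Q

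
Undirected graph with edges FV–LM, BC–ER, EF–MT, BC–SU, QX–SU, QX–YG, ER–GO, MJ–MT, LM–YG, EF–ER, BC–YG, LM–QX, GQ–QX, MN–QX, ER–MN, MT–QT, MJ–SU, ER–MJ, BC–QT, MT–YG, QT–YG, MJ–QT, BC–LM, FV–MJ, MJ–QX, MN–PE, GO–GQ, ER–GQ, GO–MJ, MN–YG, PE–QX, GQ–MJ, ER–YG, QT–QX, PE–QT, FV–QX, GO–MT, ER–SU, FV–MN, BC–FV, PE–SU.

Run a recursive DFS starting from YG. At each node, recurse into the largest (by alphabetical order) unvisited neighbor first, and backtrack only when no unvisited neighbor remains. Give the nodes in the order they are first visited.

YG -> QX -> SU -> PE -> QT -> MT -> MJ -> GQ -> GO -> ER -> MN -> FV -> LM -> BC -> EF

Visit YG
YG → QX
QX → SU
SU → PE
PE → QT
QT → MT
MT → MJ
MJ → GQ
GQ → GO
GO → ER
ER → MN
MN → FV
FV → LM
LM → BC
ER → EF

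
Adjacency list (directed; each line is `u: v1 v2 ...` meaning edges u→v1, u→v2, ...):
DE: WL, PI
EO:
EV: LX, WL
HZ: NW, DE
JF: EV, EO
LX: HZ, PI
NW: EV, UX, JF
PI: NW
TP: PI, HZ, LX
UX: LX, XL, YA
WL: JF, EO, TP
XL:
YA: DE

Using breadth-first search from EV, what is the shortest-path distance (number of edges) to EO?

Level 0: EV
Level 1: LX, WL
Level 2: EO, HZ, JF, PI, TP
Level 3: DE, NW
Level 4: UX
Level 5: XL, YA
EO first appears at level 2.

2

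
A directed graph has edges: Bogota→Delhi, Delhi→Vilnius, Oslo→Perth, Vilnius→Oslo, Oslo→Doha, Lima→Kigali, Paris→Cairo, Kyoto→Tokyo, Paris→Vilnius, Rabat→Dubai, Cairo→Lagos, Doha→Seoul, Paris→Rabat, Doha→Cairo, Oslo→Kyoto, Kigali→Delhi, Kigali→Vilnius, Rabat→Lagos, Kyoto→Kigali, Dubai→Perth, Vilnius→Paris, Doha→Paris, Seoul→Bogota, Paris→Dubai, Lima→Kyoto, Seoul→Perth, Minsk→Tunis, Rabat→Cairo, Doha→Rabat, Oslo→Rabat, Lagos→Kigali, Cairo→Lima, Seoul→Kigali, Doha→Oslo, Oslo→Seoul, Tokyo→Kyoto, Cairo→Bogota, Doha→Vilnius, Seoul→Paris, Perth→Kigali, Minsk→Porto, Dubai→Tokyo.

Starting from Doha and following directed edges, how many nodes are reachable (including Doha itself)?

BFS from Doha visits: Doha, Cairo, Oslo, Paris, Rabat, Seoul, Vilnius, Bogota, Lagos, Lima, Kyoto, Perth, Dubai, Kigali, Delhi, Tokyo
Reachable nodes: 16 of 19 total.

16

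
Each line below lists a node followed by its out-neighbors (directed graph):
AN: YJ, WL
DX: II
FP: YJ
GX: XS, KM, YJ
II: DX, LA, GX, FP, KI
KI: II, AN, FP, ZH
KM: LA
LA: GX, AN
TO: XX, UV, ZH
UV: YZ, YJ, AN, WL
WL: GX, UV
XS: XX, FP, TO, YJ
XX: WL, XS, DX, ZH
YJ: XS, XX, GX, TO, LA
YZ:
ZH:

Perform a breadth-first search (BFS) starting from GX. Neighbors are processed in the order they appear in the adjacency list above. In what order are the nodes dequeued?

Visit GX; enqueue XS, KM, YJ → queue [XS, KM, YJ]
Visit XS; enqueue XX, FP, TO → queue [KM, YJ, XX, FP, TO]
Visit KM; enqueue LA → queue [YJ, XX, FP, TO, LA]
Visit YJ → queue [XX, FP, TO, LA]
Visit XX; enqueue WL, DX, ZH → queue [FP, TO, LA, WL, DX, ZH]
Visit FP → queue [TO, LA, WL, DX, ZH]
Visit TO; enqueue UV → queue [LA, WL, DX, ZH, UV]
Visit LA; enqueue AN → queue [WL, DX, ZH, UV, AN]
Visit WL → queue [DX, ZH, UV, AN]
Visit DX; enqueue II → queue [ZH, UV, AN, II]
Visit ZH → queue [UV, AN, II]
Visit UV; enqueue YZ → queue [AN, II, YZ]
Visit AN → queue [II, YZ]
Visit II; enqueue KI → queue [YZ, KI]
Visit YZ → queue [KI]
Visit KI → queue []

GX XS KM YJ XX FP TO LA WL DX ZH UV AN II YZ KI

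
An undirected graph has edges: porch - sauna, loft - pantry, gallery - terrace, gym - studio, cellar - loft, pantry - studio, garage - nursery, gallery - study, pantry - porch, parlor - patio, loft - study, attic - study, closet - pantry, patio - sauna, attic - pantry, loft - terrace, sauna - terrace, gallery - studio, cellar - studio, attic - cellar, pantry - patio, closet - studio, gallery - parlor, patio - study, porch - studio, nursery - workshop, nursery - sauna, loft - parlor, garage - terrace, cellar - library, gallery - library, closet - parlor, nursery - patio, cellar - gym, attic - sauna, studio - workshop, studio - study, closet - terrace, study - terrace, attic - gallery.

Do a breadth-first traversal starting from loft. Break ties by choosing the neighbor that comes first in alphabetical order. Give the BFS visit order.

loft cellar pantry parlor study terrace attic gym library studio closet patio porch gallery garage sauna workshop nursery

Visit loft; enqueue cellar, pantry, parlor, study, terrace → queue [cellar, pantry, parlor, study, terrace]
Visit cellar; enqueue attic, gym, library, studio → queue [pantry, parlor, study, terrace, attic, gym, library, studio]
Visit pantry; enqueue closet, patio, porch → queue [parlor, study, terrace, attic, gym, library, studio, closet, patio, porch]
Visit parlor; enqueue gallery → queue [study, terrace, attic, gym, library, studio, closet, patio, porch, gallery]
Visit study → queue [terrace, attic, gym, library, studio, closet, patio, porch, gallery]
Visit terrace; enqueue garage, sauna → queue [attic, gym, library, studio, closet, patio, porch, gallery, garage, sauna]
Visit attic → queue [gym, library, studio, closet, patio, porch, gallery, garage, sauna]
Visit gym → queue [library, studio, closet, patio, porch, gallery, garage, sauna]
Visit library → queue [studio, closet, patio, porch, gallery, garage, sauna]
Visit studio; enqueue workshop → queue [closet, patio, porch, gallery, garage, sauna, workshop]
Visit closet → queue [patio, porch, gallery, garage, sauna, workshop]
Visit patio; enqueue nursery → queue [porch, gallery, garage, sauna, workshop, nursery]
Visit porch → queue [gallery, garage, sauna, workshop, nursery]
Visit gallery → queue [garage, sauna, workshop, nursery]
Visit garage → queue [sauna, workshop, nursery]
Visit sauna → queue [workshop, nursery]
Visit workshop → queue [nursery]
Visit nursery → queue []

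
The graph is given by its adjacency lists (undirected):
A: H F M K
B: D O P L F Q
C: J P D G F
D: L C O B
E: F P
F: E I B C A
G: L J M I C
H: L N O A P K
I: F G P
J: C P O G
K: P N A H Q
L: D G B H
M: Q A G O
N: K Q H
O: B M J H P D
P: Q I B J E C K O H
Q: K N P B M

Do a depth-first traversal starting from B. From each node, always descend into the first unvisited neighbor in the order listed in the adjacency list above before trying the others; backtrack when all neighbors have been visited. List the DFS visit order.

B -> D -> L -> G -> J -> C -> P -> Q -> K -> N -> H -> O -> M -> A -> F -> E -> I

Visit B
B → D
D → L
L → G
G → J
J → C
C → P
P → Q
Q → K
K → N
N → H
H → O
O → M
M → A
A → F
F → E
F → I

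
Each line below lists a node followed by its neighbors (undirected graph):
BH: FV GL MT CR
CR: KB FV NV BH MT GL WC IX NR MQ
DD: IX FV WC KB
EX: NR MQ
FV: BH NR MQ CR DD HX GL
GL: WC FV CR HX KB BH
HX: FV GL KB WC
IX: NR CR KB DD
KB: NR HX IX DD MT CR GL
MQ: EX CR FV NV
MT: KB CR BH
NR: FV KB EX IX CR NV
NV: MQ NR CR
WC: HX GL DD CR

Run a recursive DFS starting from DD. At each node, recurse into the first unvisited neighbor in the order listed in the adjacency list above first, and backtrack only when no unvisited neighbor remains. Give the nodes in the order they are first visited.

DD, IX, NR, FV, BH, GL, WC, HX, KB, MT, CR, NV, MQ, EX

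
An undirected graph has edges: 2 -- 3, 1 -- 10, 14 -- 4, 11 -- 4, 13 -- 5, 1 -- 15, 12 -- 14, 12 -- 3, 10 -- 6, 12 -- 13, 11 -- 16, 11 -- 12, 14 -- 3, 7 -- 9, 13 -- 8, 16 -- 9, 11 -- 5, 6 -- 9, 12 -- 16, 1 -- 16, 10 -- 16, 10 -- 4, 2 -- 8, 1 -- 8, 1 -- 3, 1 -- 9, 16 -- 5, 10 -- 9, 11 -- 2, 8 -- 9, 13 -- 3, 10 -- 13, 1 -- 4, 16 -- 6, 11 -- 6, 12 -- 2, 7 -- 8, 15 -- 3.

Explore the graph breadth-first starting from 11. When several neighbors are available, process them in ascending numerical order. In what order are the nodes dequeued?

11 -> 2 -> 4 -> 5 -> 6 -> 12 -> 16 -> 3 -> 8 -> 1 -> 10 -> 14 -> 13 -> 9 -> 15 -> 7

Visit 11; enqueue 2, 4, 5, 6, 12, 16 → queue [2, 4, 5, 6, 12, 16]
Visit 2; enqueue 3, 8 → queue [4, 5, 6, 12, 16, 3, 8]
Visit 4; enqueue 1, 10, 14 → queue [5, 6, 12, 16, 3, 8, 1, 10, 14]
Visit 5; enqueue 13 → queue [6, 12, 16, 3, 8, 1, 10, 14, 13]
Visit 6; enqueue 9 → queue [12, 16, 3, 8, 1, 10, 14, 13, 9]
Visit 12 → queue [16, 3, 8, 1, 10, 14, 13, 9]
Visit 16 → queue [3, 8, 1, 10, 14, 13, 9]
Visit 3; enqueue 15 → queue [8, 1, 10, 14, 13, 9, 15]
Visit 8; enqueue 7 → queue [1, 10, 14, 13, 9, 15, 7]
Visit 1 → queue [10, 14, 13, 9, 15, 7]
Visit 10 → queue [14, 13, 9, 15, 7]
Visit 14 → queue [13, 9, 15, 7]
Visit 13 → queue [9, 15, 7]
Visit 9 → queue [15, 7]
Visit 15 → queue [7]
Visit 7 → queue []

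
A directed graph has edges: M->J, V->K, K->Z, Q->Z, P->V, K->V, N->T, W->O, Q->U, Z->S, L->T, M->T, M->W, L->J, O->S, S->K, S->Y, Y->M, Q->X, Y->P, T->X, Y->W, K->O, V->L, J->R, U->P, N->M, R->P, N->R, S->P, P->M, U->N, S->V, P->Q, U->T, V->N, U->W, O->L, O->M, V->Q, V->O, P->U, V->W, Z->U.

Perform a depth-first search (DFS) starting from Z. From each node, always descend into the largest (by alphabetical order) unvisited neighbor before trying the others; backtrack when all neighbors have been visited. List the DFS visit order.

Visit Z
Z → U
U → W
W → O
O → S
S → Y
Y → P
P → V
V → Q
Q → X
V → N
N → T
N → R
N → M
M → J
V → L
V → K

Z, U, W, O, S, Y, P, V, Q, X, N, T, R, M, J, L, K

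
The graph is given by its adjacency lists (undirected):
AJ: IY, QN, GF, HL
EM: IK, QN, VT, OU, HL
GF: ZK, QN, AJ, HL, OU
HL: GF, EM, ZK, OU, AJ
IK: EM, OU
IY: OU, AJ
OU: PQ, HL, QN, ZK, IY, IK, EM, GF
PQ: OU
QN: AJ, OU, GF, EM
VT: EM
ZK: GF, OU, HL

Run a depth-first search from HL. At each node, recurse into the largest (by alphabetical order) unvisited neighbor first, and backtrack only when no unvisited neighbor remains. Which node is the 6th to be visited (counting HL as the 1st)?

Visit HL
HL → ZK
ZK → OU
OU → QN
QN → GF
GF → AJ
AJ → IY
QN → EM
EM → VT
EM → IK
OU → PQ

Visit order: HL, ZK, OU, QN, GF, AJ, IY, EM, VT, IK, PQ

AJ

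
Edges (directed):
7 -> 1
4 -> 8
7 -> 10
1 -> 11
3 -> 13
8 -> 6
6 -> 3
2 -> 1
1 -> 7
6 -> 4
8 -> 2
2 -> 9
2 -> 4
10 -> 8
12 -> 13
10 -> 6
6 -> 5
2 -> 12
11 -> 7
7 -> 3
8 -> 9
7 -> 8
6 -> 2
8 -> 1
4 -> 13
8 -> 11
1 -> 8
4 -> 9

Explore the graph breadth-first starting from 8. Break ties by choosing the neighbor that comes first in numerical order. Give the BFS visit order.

8 1 2 6 9 11 7 4 12 3 5 10 13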